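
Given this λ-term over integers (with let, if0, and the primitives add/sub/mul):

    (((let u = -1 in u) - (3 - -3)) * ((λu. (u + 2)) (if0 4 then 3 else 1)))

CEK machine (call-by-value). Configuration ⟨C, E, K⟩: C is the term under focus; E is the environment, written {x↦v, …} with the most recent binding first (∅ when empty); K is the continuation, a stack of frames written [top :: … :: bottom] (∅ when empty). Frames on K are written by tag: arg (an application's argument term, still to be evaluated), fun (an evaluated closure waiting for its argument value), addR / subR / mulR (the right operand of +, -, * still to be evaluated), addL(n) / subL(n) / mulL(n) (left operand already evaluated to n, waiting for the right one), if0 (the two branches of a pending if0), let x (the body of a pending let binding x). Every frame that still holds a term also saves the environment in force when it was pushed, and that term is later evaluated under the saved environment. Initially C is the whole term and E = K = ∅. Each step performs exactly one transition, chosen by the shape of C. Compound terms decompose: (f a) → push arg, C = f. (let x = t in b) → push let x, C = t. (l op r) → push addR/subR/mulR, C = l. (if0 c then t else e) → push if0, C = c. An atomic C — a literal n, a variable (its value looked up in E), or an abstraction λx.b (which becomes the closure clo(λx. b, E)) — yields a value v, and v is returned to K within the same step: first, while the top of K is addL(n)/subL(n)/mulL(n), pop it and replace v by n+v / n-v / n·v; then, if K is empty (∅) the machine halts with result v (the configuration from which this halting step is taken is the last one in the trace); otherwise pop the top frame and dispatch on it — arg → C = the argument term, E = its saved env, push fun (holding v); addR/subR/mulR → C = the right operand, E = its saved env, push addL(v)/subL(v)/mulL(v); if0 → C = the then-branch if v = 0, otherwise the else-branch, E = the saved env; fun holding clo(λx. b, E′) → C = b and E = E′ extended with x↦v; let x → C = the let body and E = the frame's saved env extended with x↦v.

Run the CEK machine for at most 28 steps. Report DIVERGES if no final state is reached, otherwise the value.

t=0: ⟨C=(((let u = -1 in u) - (3 - -3)) * ((λu. (u + 2)) (if0 4 then 3 else 1))); E=∅; K=∅⟩
t=1: ⟨C=((let u = -1 in u) - (3 - -3)); E=∅; K=[mulR]⟩
t=2: ⟨C=(let u = -1 in u); E=∅; K=[subR :: mulR]⟩
t=3: ⟨C=-1; E=∅; K=[let u :: subR :: mulR]⟩
t=4: ⟨C=u; E={u↦-1}; K=[subR :: mulR]⟩
t=5: ⟨C=(3 - -3); E=∅; K=[subL(-1) :: mulR]⟩
t=6: ⟨C=3; E=∅; K=[subR :: subL(-1) :: mulR]⟩
t=7: ⟨C=-3; E=∅; K=[subL(3) :: subL(-1) :: mulR]⟩
t=8: ⟨C=((λu. (u + 2)) (if0 4 then 3 else 1)); E=∅; K=[mulL(-7)]⟩
t=9: ⟨C=(λu. (u + 2)); E=∅; K=[arg :: mulL(-7)]⟩
t=10: ⟨C=(if0 4 then 3 else 1); E=∅; K=[fun :: mulL(-7)]⟩
t=11: ⟨C=4; E=∅; K=[if0 :: fun :: mulL(-7)]⟩
t=12: ⟨C=1; E=∅; K=[fun :: mulL(-7)]⟩
t=13: ⟨C=(u + 2); E={u↦1}; K=[mulL(-7)]⟩
t=14: ⟨C=u; E={u↦1}; K=[addR :: mulL(-7)]⟩
t=15: ⟨C=2; E={u↦1}; K=[addL(1) :: mulL(-7)]⟩
→ final value -21

Answer: -21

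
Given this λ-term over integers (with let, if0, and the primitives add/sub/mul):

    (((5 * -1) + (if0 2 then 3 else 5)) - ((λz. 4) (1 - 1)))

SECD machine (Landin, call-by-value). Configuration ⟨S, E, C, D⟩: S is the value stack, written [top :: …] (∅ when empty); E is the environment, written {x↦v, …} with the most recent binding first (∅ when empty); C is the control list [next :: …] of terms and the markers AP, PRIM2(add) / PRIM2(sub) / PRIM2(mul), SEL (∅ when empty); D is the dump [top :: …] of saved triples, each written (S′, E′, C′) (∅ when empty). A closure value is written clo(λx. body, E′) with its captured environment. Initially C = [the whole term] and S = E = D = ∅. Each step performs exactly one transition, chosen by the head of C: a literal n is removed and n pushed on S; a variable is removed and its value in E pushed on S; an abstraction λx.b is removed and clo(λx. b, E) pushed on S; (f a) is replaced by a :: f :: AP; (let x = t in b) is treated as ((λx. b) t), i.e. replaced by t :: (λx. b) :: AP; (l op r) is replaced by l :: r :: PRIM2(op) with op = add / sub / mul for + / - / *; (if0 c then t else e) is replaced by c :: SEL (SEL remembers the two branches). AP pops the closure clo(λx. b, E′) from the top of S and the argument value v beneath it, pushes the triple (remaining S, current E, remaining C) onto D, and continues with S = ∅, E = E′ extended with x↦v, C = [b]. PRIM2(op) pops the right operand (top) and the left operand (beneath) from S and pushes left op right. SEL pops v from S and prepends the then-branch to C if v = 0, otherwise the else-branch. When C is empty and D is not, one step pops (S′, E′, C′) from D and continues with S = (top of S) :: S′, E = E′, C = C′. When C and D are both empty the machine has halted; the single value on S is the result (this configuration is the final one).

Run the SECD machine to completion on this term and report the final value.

Answer: -4

Derivation:
step 0: <S=∅, E=∅, C=[(((5 * -1) + (if0 2 then 3 else 5)) - ((λz. 4) (1 - 1)))], D=∅>
step 1: <S=∅, E=∅, C=[((5 * -1) + (if0 2 then 3 else 5)) :: ((λz. 4) (1 - 1)) :: PRIM2(sub)], D=∅>
step 2: <S=∅, E=∅, C=[(5 * -1) :: (if0 2 then 3 else 5) :: PRIM2(add) :: ((λz. 4) (1 - 1)) :: PRIM2(sub)], D=∅>
step 3: <S=∅, E=∅, C=[5 :: -1 :: PRIM2(mul) :: (if0 2 then 3 else 5) :: PRIM2(add) :: ((λz. 4) (1 - 1)) :: PRIM2(sub)], D=∅>
step 4: <S=[5], E=∅, C=[-1 :: PRIM2(mul) :: (if0 2 then 3 else 5) :: PRIM2(add) :: ((λz. 4) (1 - 1)) :: PRIM2(sub)], D=∅>
step 5: <S=[-1 :: 5], E=∅, C=[PRIM2(mul) :: (if0 2 then 3 else 5) :: PRIM2(add) :: ((λz. 4) (1 - 1)) :: PRIM2(sub)], D=∅>
step 6: <S=[-5], E=∅, C=[(if0 2 then 3 else 5) :: PRIM2(add) :: ((λz. 4) (1 - 1)) :: PRIM2(sub)], D=∅>
step 7: <S=[-5], E=∅, C=[2 :: SEL :: PRIM2(add) :: ((λz. 4) (1 - 1)) :: PRIM2(sub)], D=∅>
step 8: <S=[2 :: -5], E=∅, C=[SEL :: PRIM2(add) :: ((λz. 4) (1 - 1)) :: PRIM2(sub)], D=∅>
step 9: <S=[-5], E=∅, C=[5 :: PRIM2(add) :: ((λz. 4) (1 - 1)) :: PRIM2(sub)], D=∅>
step 10: <S=[5 :: -5], E=∅, C=[PRIM2(add) :: ((λz. 4) (1 - 1)) :: PRIM2(sub)], D=∅>
step 11: <S=[0], E=∅, C=[((λz. 4) (1 - 1)) :: PRIM2(sub)], D=∅>
step 12: <S=[0], E=∅, C=[(1 - 1) :: (λz. 4) :: AP :: PRIM2(sub)], D=∅>
step 13: <S=[0], E=∅, C=[1 :: 1 :: PRIM2(sub) :: (λz. 4) :: AP :: PRIM2(sub)], D=∅>
step 14: <S=[1 :: 0], E=∅, C=[1 :: PRIM2(sub) :: (λz. 4) :: AP :: PRIM2(sub)], D=∅>
step 15: <S=[1 :: 1 :: 0], E=∅, C=[PRIM2(sub) :: (λz. 4) :: AP :: PRIM2(sub)], D=∅>
step 16: <S=[0 :: 0], E=∅, C=[(λz. 4) :: AP :: PRIM2(sub)], D=∅>
step 17: <S=[clo(λz. 4, ∅) :: 0 :: 0], E=∅, C=[AP :: PRIM2(sub)], D=∅>
step 18: <S=∅, E={z↦0}, C=[4], D=[([0], ∅, [PRIM2(sub)])]>
step 19: <S=[4], E={z↦0}, C=∅, D=[([0], ∅, [PRIM2(sub)])]>
step 20: <S=[4 :: 0], E=∅, C=[PRIM2(sub)], D=∅>
step 21: <S=[-4], E=∅, C=∅, D=∅>
→ final value -4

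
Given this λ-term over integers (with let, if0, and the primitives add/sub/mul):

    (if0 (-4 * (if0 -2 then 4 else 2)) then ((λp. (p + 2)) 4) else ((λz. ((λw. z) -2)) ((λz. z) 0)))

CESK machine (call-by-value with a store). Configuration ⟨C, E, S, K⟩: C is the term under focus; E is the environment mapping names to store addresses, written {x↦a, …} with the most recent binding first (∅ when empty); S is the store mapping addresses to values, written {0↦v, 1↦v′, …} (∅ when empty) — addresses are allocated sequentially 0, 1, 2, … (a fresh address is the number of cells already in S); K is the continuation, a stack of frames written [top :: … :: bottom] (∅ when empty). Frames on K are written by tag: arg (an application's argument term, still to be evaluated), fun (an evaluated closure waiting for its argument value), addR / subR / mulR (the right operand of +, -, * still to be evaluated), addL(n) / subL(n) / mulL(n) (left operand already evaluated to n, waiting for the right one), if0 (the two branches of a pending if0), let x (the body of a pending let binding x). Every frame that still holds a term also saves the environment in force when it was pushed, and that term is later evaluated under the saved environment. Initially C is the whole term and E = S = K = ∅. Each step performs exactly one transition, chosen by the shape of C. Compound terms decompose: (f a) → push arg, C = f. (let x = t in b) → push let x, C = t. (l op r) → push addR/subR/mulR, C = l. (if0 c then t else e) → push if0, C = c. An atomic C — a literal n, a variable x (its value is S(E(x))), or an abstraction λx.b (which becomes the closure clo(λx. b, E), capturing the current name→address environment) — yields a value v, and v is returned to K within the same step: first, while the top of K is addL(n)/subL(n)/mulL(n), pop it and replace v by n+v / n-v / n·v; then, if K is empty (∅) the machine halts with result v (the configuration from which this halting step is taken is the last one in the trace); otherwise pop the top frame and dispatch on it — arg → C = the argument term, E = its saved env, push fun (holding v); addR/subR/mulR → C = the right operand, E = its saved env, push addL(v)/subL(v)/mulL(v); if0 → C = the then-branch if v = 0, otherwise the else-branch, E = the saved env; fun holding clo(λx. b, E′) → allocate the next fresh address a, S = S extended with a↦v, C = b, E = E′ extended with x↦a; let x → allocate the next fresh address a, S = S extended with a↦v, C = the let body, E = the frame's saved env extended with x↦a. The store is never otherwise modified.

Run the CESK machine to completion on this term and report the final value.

Answer: 0

Machine steps:
0. ⟨C=(if0 (-4 * (if0 -2 then 4 else 2)) then ((λp. (p + 2)) 4) else ((λz. ((λw. z) -2)) ((λz. z) 0))); E=∅; S=∅; K=∅⟩
1. ⟨C=(-4 * (if0 -2 then 4 else 2)); E=∅; S=∅; K=[if0]⟩
2. ⟨C=-4; E=∅; S=∅; K=[mulR :: if0]⟩
3. ⟨C=(if0 -2 then 4 else 2); E=∅; S=∅; K=[mulL(-4) :: if0]⟩
4. ⟨C=-2; E=∅; S=∅; K=[if0 :: mulL(-4) :: if0]⟩
5. ⟨C=2; E=∅; S=∅; K=[mulL(-4) :: if0]⟩
6. ⟨C=((λz. ((λw. z) -2)) ((λz. z) 0)); E=∅; S=∅; K=∅⟩
7. ⟨C=(λz. ((λw. z) -2)); E=∅; S=∅; K=[arg]⟩
8. ⟨C=((λz. z) 0); E=∅; S=∅; K=[fun]⟩
9. ⟨C=(λz. z); E=∅; S=∅; K=[arg :: fun]⟩
10. ⟨C=0; E=∅; S=∅; K=[fun :: fun]⟩
11. ⟨C=z; E={z↦0}; S={0↦0}; K=[fun]⟩
12. ⟨C=((λw. z) -2); E={z↦1}; S={0↦0, 1↦0}; K=∅⟩
13. ⟨C=(λw. z); E={z↦1}; S={0↦0, 1↦0}; K=[arg]⟩
14. ⟨C=-2; E={z↦1}; S={0↦0, 1↦0}; K=[fun]⟩
15. ⟨C=z; E={w↦2, z↦1}; S={0↦0, 1↦0, 2↦-2}; K=∅⟩
→ final value 0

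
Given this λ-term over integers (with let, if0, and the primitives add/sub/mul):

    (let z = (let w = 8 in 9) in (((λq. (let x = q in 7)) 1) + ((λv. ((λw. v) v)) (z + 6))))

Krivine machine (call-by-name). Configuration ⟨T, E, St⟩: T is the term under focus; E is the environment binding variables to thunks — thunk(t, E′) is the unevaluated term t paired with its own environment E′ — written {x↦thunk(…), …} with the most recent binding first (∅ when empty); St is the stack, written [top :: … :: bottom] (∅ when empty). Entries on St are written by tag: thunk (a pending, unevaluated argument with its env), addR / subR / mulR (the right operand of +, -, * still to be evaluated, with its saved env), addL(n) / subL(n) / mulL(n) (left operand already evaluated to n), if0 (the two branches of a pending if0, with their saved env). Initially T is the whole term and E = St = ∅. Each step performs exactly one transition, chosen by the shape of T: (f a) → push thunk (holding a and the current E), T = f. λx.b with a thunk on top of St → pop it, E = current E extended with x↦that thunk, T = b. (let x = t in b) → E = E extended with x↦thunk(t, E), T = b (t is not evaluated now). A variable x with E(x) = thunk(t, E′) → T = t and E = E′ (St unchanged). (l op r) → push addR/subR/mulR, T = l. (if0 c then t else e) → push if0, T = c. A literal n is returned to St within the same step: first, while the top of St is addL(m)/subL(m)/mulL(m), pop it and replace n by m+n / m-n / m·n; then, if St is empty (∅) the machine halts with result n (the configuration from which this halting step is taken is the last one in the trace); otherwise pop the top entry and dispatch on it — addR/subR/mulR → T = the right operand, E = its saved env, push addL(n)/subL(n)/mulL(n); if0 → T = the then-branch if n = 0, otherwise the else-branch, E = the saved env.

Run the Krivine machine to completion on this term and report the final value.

0. <T=(let z = (let w = 8 in 9) in (((λq. (let x = q in 7)) 1) + ((λv. ((λw. v) v)) (z + 6)))), E=∅, St=∅>
1. <T=(((λq. (let x = q in 7)) 1) + ((λv. ((λw. v) v)) (z + 6))), E={z↦thunk((let w = 8 in 9), ∅)}, St=∅>
2. <T=((λq. (let x = q in 7)) 1), E={z↦thunk((let w = 8 in 9), ∅)}, St=[addR]>
3. <T=(λq. (let x = q in 7)), E={z↦thunk((let w = 8 in 9), ∅)}, St=[thunk :: addR]>
4. <T=(let x = q in 7), E={q↦thunk(1, {z↦thunk((let w = 8 in 9), ∅)}), z↦thunk((let w = 8 in 9), ∅)}, St=[addR]>
5. <T=7, E={x↦thunk(q, {q↦thunk(1, {z↦thunk((let w = 8 in 9), ∅)}), z↦thunk((let w = 8 in 9), ∅)}), q↦thunk(1, {z↦thunk((let w = 8 in 9), ∅)}), z↦thunk((let w = 8 in 9), ∅)}, St=[addR]>
6. <T=((λv. ((λw. v) v)) (z + 6)), E={z↦thunk((let w = 8 in 9), ∅)}, St=[addL(7)]>
7. <T=(λv. ((λw. v) v)), E={z↦thunk((let w = 8 in 9), ∅)}, St=[thunk :: addL(7)]>
8. <T=((λw. v) v), E={v↦thunk((z + 6), {z↦thunk((let w = 8 in 9), ∅)}), z↦thunk((let w = 8 in 9), ∅)}, St=[addL(7)]>
9. <T=(λw. v), E={v↦thunk((z + 6), {z↦thunk((let w = 8 in 9), ∅)}), z↦thunk((let w = 8 in 9), ∅)}, St=[thunk :: addL(7)]>
10. <T=v, E={w↦thunk(v, {v↦thunk((z + 6), {z↦thunk((let w = 8 in 9), ∅)}), z↦thunk((let w = 8 in 9), ∅)}), v↦thunk((z + 6), {z↦thunk((let w = 8 in 9), ∅)}), z↦thunk((let w = 8 in 9), ∅)}, St=[addL(7)]>
11. <T=(z + 6), E={z↦thunk((let w = 8 in 9), ∅)}, St=[addL(7)]>
12. <T=z, E={z↦thunk((let w = 8 in 9), ∅)}, St=[addR :: addL(7)]>
13. <T=(let w = 8 in 9), E=∅, St=[addR :: addL(7)]>
14. <T=9, E={w↦thunk(8, ∅)}, St=[addR :: addL(7)]>
15. <T=6, E={z↦thunk((let w = 8 in 9), ∅)}, St=[addL(9) :: addL(7)]>
→ final value 22

Answer: 22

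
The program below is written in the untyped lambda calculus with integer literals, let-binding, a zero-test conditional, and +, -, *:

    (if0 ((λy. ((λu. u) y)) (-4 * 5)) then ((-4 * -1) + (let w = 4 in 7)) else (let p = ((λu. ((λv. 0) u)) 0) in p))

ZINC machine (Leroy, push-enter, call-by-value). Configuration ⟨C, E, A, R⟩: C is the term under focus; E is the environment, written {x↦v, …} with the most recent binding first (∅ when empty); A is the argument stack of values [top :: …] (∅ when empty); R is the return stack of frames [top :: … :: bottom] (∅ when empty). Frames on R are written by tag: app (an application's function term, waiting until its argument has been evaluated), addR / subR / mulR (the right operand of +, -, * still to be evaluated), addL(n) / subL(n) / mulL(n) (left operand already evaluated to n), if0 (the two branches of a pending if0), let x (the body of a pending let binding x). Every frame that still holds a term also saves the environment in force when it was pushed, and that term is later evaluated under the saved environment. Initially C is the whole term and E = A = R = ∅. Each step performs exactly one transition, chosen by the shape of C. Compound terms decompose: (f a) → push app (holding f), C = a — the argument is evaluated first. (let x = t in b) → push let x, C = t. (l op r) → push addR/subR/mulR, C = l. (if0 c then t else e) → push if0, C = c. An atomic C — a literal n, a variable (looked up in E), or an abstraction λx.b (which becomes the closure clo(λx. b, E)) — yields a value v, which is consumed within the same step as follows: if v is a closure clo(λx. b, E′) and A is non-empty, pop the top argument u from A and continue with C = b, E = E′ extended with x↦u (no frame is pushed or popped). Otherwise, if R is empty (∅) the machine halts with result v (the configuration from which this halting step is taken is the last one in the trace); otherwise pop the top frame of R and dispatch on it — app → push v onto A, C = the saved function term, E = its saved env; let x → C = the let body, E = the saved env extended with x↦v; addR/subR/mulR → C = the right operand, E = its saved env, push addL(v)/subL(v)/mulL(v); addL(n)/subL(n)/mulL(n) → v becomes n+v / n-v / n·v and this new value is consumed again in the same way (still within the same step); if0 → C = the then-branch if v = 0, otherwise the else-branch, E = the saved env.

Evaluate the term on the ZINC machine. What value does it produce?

Answer: 0

Execution trace:
0. [C=(if0 ((λy. ((λu. u) y)) (-4 * 5)) then ((-4 * -1) + (let w = 4 in 7)) else (let p = ((λu. ((λv. 0) u)) 0) in p)) | E=∅ | A=∅ | R=∅]
1. [C=((λy. ((λu. u) y)) (-4 * 5)) | E=∅ | A=∅ | R=[if0]]
2. [C=(-4 * 5) | E=∅ | A=∅ | R=[app :: if0]]
3. [C=-4 | E=∅ | A=∅ | R=[mulR :: app :: if0]]
4. [C=5 | E=∅ | A=∅ | R=[mulL(-4) :: app :: if0]]
5. [C=(λy. ((λu. u) y)) | E=∅ | A=[-20] | R=[if0]]
6. [C=((λu. u) y) | E={y↦-20} | A=∅ | R=[if0]]
7. [C=y | E={y↦-20} | A=∅ | R=[app :: if0]]
8. [C=(λu. u) | E={y↦-20} | A=[-20] | R=[if0]]
9. [C=u | E={u↦-20, y↦-20} | A=∅ | R=[if0]]
10. [C=(let p = ((λu. ((λv. 0) u)) 0) in p) | E=∅ | A=∅ | R=∅]
11. [C=((λu. ((λv. 0) u)) 0) | E=∅ | A=∅ | R=[let p]]
12. [C=0 | E=∅ | A=∅ | R=[app :: let p]]
13. [C=(λu. ((λv. 0) u)) | E=∅ | A=[0] | R=[let p]]
14. [C=((λv. 0) u) | E={u↦0} | A=∅ | R=[let p]]
15. [C=u | E={u↦0} | A=∅ | R=[app :: let p]]
16. [C=(λv. 0) | E={u↦0} | A=[0] | R=[let p]]
17. [C=0 | E={v↦0, u↦0} | A=∅ | R=[let p]]
18. [C=p | E={p↦0} | A=∅ | R=∅]
→ final value 0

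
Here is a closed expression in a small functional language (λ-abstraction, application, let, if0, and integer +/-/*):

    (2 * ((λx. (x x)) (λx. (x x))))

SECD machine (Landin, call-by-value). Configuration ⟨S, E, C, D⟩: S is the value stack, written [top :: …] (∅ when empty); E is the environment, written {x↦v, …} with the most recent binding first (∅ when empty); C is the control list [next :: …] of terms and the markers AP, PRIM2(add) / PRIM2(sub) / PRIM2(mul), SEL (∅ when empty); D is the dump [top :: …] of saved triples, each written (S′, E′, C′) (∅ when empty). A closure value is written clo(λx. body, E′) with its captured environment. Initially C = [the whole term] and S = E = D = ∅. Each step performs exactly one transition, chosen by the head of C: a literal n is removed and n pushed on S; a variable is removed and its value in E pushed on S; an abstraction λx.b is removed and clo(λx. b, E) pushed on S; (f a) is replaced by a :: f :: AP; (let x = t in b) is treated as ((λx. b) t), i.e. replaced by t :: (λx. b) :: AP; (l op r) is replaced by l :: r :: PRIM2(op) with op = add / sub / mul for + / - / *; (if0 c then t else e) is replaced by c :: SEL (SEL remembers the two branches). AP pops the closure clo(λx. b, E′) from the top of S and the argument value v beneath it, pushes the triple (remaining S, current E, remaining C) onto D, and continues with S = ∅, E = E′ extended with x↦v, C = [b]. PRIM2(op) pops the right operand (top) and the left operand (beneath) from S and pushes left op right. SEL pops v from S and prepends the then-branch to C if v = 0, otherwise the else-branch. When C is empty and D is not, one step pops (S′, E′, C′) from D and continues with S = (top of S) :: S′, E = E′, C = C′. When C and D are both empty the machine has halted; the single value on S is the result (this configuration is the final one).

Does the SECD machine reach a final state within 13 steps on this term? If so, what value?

Answer: DIVERGES (no final state within 13 steps)

Derivation:
step 0: ⟨S=∅; E=∅; C=[(2 * ((λx. (x x)) (λx. (x x))))]; D=∅⟩
step 1: ⟨S=∅; E=∅; C=[2 :: ((λx. (x x)) (λx. (x x))) :: PRIM2(mul)]; D=∅⟩
step 2: ⟨S=[2]; E=∅; C=[((λx. (x x)) (λx. (x x))) :: PRIM2(mul)]; D=∅⟩
step 3: ⟨S=[2]; E=∅; C=[(λx. (x x)) :: (λx. (x x)) :: AP :: PRIM2(mul)]; D=∅⟩
step 4: ⟨S=[clo(λx. (x x), ∅) :: 2]; E=∅; C=[(λx. (x x)) :: AP :: PRIM2(mul)]; D=∅⟩
step 5: ⟨S=[clo(λx. (x x), ∅) :: clo(λx. (x x), ∅) :: 2]; E=∅; C=[AP :: PRIM2(mul)]; D=∅⟩
step 6: ⟨S=∅; E={x↦clo(λx. (x x), ∅)}; C=[(x x)]; D=[([2], ∅, [PRIM2(mul)])]⟩
step 7: ⟨S=∅; E={x↦clo(λx. (x x), ∅)}; C=[x :: x :: AP]; D=[([2], ∅, [PRIM2(mul)])]⟩
step 8: ⟨S=[clo(λx. (x x), ∅)]; E={x↦clo(λx. (x x), ∅)}; C=[x :: AP]; D=[([2], ∅, [PRIM2(mul)])]⟩
step 9: ⟨S=[clo(λx. (x x), ∅) :: clo(λx. (x x), ∅)]; E={x↦clo(λx. (x x), ∅)}; C=[AP]; D=[([2], ∅, [PRIM2(mul)])]⟩
step 10: ⟨S=∅; E={x↦clo(λx. (x x), ∅)}; C=[(x x)]; D=[(∅, {x↦clo(λx. (x x), ∅)}, ∅) :: ([2], ∅, [PRIM2(mul)])]⟩
step 11: ⟨S=∅; E={x↦clo(λx. (x x), ∅)}; C=[x :: x :: AP]; D=[(∅, {x↦clo(λx. (x x), ∅)}, ∅) :: ([2], ∅, [PRIM2(mul)])]⟩
step 12: ⟨S=[clo(λx. (x x), ∅)]; E={x↦clo(λx. (x x), ∅)}; C=[x :: AP]; D=[(∅, {x↦clo(λx. (x x), ∅)}, ∅) :: ([2], ∅, [PRIM2(mul)])]⟩
step 13: ⟨S=[clo(λx. (x x), ∅) :: clo(λx. (x x), ∅)]; E={x↦clo(λx. (x x), ∅)}; C=[AP]; D=[(∅, {x↦clo(λx. (x x), ∅)}, ∅) :: ([2], ∅, [PRIM2(mul)])]⟩
→ 13 transitions taken and the configuration is still not final: no result within 13 steps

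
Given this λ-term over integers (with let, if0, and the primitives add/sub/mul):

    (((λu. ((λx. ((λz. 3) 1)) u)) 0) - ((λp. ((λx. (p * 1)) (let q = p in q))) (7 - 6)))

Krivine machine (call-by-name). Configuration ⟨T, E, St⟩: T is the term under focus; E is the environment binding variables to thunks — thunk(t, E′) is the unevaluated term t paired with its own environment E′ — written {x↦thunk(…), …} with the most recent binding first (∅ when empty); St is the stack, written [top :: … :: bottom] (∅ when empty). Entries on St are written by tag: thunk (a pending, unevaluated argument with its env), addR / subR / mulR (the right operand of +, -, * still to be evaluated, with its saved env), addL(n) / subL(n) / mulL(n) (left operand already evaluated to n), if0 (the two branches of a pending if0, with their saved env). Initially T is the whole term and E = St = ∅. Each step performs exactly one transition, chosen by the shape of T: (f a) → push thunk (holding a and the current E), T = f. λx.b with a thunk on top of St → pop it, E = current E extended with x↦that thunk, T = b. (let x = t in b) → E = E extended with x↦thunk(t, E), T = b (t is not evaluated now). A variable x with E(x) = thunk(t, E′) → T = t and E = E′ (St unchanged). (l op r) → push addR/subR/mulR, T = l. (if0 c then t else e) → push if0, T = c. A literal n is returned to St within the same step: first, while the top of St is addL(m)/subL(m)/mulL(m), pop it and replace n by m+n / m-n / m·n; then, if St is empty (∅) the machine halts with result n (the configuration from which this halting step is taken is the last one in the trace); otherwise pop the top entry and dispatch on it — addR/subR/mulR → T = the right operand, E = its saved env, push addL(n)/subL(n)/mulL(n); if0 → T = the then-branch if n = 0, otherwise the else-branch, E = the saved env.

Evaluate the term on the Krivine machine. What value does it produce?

Answer: 2

Machine steps:
t=0: [T=(((λu. ((λx. ((λz. 3) 1)) u)) 0) - ((λp. ((λx. (p * 1)) (let q = p in q))) (7 - 6))) | E=∅ | St=∅]
t=1: [T=((λu. ((λx. ((λz. 3) 1)) u)) 0) | E=∅ | St=[subR]]
t=2: [T=(λu. ((λx. ((λz. 3) 1)) u)) | E=∅ | St=[thunk :: subR]]
t=3: [T=((λx. ((λz. 3) 1)) u) | E={u↦thunk(0, ∅)} | St=[subR]]
t=4: [T=(λx. ((λz. 3) 1)) | E={u↦thunk(0, ∅)} | St=[thunk :: subR]]
t=5: [T=((λz. 3) 1) | E={x↦thunk(u, {u↦thunk(0, ∅)}), u↦thunk(0, ∅)} | St=[subR]]
t=6: [T=(λz. 3) | E={x↦thunk(u, {u↦thunk(0, ∅)}), u↦thunk(0, ∅)} | St=[thunk :: subR]]
t=7: [T=3 | E={z↦thunk(1, {x↦thunk(u, {u↦thunk(0, ∅)}), u↦thunk(0, ∅)}), x↦thunk(u, {u↦thunk(0, ∅)}), u↦thunk(0, ∅)} | St=[subR]]
t=8: [T=((λp. ((λx. (p * 1)) (let q = p in q))) (7 - 6)) | E=∅ | St=[subL(3)]]
t=9: [T=(λp. ((λx. (p * 1)) (let q = p in q))) | E=∅ | St=[thunk :: subL(3)]]
t=10: [T=((λx. (p * 1)) (let q = p in q)) | E={p↦thunk((7 - 6), ∅)} | St=[subL(3)]]
t=11: [T=(λx. (p * 1)) | E={p↦thunk((7 - 6), ∅)} | St=[thunk :: subL(3)]]
t=12: [T=(p * 1) | E={x↦thunk((let q = p in q), {p↦thunk((7 - 6), ∅)}), p↦thunk((7 - 6), ∅)} | St=[subL(3)]]
t=13: [T=p | E={x↦thunk((let q = p in q), {p↦thunk((7 - 6), ∅)}), p↦thunk((7 - 6), ∅)} | St=[mulR :: subL(3)]]
t=14: [T=(7 - 6) | E=∅ | St=[mulR :: subL(3)]]
t=15: [T=7 | E=∅ | St=[subR :: mulR :: subL(3)]]
t=16: [T=6 | E=∅ | St=[subL(7) :: mulR :: subL(3)]]
t=17: [T=1 | E={x↦thunk((let q = p in q), {p↦thunk((7 - 6), ∅)}), p↦thunk((7 - 6), ∅)} | St=[mulL(1) :: subL(3)]]
→ final value 2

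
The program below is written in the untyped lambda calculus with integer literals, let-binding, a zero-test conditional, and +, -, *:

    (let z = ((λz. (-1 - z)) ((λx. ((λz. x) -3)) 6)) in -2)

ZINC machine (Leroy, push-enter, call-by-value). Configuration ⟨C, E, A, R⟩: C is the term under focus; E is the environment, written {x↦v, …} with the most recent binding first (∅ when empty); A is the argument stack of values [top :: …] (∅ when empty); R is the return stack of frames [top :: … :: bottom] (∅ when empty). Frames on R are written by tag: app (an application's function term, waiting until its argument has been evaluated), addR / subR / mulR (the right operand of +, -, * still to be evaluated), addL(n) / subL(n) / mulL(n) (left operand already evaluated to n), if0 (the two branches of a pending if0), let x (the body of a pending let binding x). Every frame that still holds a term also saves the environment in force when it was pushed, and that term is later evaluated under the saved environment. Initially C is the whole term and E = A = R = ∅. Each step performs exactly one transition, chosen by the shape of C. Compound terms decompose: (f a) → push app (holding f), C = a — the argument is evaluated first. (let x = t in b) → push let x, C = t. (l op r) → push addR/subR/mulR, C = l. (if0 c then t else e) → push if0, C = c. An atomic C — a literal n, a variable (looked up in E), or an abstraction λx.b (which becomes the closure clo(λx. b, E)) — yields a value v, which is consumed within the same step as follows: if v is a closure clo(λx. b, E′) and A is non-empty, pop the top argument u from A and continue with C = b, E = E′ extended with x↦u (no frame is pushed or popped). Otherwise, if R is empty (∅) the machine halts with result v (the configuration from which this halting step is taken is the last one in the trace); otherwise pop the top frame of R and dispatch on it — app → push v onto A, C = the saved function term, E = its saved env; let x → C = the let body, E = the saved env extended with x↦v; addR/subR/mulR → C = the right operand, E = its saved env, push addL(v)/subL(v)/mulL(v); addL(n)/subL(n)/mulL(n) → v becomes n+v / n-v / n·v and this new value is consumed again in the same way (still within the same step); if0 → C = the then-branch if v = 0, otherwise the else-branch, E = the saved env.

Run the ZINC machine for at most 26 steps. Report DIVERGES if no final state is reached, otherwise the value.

0. [C=(let z = ((λz. (-1 - z)) ((λx. ((λz. x) -3)) 6)) in -2) | E=∅ | A=∅ | R=∅]
1. [C=((λz. (-1 - z)) ((λx. ((λz. x) -3)) 6)) | E=∅ | A=∅ | R=[let z]]
2. [C=((λx. ((λz. x) -3)) 6) | E=∅ | A=∅ | R=[app :: let z]]
3. [C=6 | E=∅ | A=∅ | R=[app :: app :: let z]]
4. [C=(λx. ((λz. x) -3)) | E=∅ | A=[6] | R=[app :: let z]]
5. [C=((λz. x) -3) | E={x↦6} | A=∅ | R=[app :: let z]]
6. [C=-3 | E={x↦6} | A=∅ | R=[app :: app :: let z]]
7. [C=(λz. x) | E={x↦6} | A=[-3] | R=[app :: let z]]
8. [C=x | E={z↦-3, x↦6} | A=∅ | R=[app :: let z]]
9. [C=(λz. (-1 - z)) | E=∅ | A=[6] | R=[let z]]
10. [C=(-1 - z) | E={z↦6} | A=∅ | R=[let z]]
11. [C=-1 | E={z↦6} | A=∅ | R=[subR :: let z]]
12. [C=z | E={z↦6} | A=∅ | R=[subL(-1) :: let z]]
13. [C=-2 | E={z↦-7} | A=∅ | R=∅]
→ final value -2

Answer: -2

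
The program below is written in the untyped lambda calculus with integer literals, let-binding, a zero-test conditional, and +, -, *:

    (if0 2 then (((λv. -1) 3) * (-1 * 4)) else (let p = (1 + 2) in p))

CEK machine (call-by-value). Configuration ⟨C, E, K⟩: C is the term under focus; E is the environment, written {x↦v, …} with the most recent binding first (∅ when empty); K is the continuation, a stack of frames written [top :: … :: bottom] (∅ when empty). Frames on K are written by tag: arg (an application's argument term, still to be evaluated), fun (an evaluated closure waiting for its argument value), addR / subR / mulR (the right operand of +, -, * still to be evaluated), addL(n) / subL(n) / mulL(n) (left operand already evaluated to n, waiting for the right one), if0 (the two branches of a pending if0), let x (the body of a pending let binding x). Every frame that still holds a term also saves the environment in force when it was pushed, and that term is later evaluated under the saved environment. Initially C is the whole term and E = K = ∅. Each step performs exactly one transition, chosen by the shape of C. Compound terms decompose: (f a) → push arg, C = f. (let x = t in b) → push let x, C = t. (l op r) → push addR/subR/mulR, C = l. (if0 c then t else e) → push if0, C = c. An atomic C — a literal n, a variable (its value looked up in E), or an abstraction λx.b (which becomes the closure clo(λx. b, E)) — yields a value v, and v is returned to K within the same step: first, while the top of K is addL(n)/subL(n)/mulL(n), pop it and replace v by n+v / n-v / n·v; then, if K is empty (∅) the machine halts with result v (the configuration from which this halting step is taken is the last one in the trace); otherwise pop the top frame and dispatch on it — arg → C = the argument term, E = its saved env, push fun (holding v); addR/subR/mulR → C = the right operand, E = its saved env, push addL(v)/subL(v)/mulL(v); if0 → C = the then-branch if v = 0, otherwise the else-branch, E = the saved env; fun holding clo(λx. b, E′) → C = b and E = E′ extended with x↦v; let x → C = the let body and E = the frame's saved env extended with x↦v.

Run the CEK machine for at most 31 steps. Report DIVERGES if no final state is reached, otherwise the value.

t=0: <C=(if0 2 then (((λv. -1) 3) * (-1 * 4)) else (let p = (1 + 2) in p)), E=∅, K=∅>
t=1: <C=2, E=∅, K=[if0]>
t=2: <C=(let p = (1 + 2) in p), E=∅, K=∅>
t=3: <C=(1 + 2), E=∅, K=[let p]>
t=4: <C=1, E=∅, K=[addR :: let p]>
t=5: <C=2, E=∅, K=[addL(1) :: let p]>
t=6: <C=p, E={p↦3}, K=∅>
→ final value 3

Answer: 3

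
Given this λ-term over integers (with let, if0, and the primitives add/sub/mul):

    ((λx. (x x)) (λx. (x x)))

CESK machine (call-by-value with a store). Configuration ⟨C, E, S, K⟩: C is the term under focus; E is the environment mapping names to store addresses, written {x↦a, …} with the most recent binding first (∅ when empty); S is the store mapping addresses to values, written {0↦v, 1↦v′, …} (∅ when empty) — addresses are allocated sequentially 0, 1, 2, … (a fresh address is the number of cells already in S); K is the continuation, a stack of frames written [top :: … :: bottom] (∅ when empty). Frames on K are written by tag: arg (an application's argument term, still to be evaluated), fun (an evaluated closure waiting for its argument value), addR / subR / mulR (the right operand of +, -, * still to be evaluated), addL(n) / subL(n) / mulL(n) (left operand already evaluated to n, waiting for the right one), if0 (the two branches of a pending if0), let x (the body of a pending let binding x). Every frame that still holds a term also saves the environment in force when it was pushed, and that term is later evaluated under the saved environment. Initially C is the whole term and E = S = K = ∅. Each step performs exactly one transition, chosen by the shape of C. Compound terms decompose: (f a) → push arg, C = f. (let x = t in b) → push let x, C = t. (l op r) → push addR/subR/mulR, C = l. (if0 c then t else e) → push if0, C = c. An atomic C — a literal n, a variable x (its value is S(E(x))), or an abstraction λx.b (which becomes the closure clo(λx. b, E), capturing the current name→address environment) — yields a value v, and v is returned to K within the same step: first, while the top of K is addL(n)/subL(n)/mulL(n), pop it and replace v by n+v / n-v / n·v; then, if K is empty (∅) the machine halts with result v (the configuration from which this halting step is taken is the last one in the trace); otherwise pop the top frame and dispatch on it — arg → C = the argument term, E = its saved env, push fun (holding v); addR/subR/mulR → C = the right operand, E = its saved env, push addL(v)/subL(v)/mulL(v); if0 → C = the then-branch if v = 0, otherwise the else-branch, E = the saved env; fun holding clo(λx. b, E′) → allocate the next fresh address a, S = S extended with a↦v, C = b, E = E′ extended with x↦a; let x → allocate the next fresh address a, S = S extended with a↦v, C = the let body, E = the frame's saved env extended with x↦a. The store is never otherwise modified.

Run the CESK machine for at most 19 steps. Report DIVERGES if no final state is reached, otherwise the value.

Answer: DIVERGES (no final state within 19 steps)

Machine steps:
[0] <C=((λx. (x x)) (λx. (x x))), E=∅, S=∅, K=∅>
[1] <C=(λx. (x x)), E=∅, S=∅, K=[arg]>
[2] <C=(λx. (x x)), E=∅, S=∅, K=[fun]>
[3] <C=(x x), E={x↦0}, S={0↦clo(λx. (x x), ∅)}, K=∅>
[4] <C=x, E={x↦0}, S={0↦clo(λx. (x x), ∅)}, K=[arg]>
[5] <C=x, E={x↦0}, S={0↦clo(λx. (x x), ∅)}, K=[fun]>
[6] <C=(x x), E={x↦1}, S={0↦clo(λx. (x x), ∅), 1↦clo(λx. (x x), ∅)}, K=∅>
[7] <C=x, E={x↦1}, S={0↦clo(λx. (x x), ∅), 1↦clo(λx. (x x), ∅)}, K=[arg]>
[8] <C=x, E={x↦1}, S={0↦clo(λx. (x x), ∅), 1↦clo(λx. (x x), ∅)}, K=[fun]>
[9] <C=(x x), E={x↦2}, S={0↦clo(λx. (x x), ∅), 1↦clo(λx. (x x), ∅), 2↦clo(λx. (x x), ∅)}, K=∅>
[10] <C=x, E={x↦2}, S={0↦clo(λx. (x x), ∅), 1↦clo(λx. (x x), ∅), 2↦clo(λx. (x x), ∅)}, K=[arg]>
[11] <C=x, E={x↦2}, S={0↦clo(λx. (x x), ∅), 1↦clo(λx. (x x), ∅), 2↦clo(λx. (x x), ∅)}, K=[fun]>
[12] <C=(x x), E={x↦3}, S={0↦clo(λx. (x x), ∅), 1↦clo(λx. (x x), ∅), 2↦clo(λx. (x x), ∅), 3↦clo(λx. (x x), ∅)}, K=∅>
[13] <C=x, E={x↦3}, S={0↦clo(λx. (x x), ∅), 1↦clo(λx. (x x), ∅), 2↦clo(λx. (x x), ∅), 3↦clo(λx. (x x), ∅)}, K=[arg]>
[14] <C=x, E={x↦3}, S={0↦clo(λx. (x x), ∅), 1↦clo(λx. (x x), ∅), 2↦clo(λx. (x x), ∅), 3↦clo(λx. (x x), ∅)}, K=[fun]>
[15] <C=(x x), E={x↦4}, S={0↦clo(λx. (x x), ∅), 1↦clo(λx. (x x), ∅), 2↦clo(λx. (x x), ∅), 3↦clo(λx. (x x), ∅), 4↦clo(λx. (x x), ∅)}, K=∅>
[16] <C=x, E={x↦4}, S={0↦clo(λx. (x x), ∅), 1↦clo(λx. (x x), ∅), 2↦clo(λx. (x x), ∅), 3↦clo(λx. (x x), ∅), 4↦clo(λx. (x x), ∅)}, K=[arg]>
[17] <C=x, E={x↦4}, S={0↦clo(λx. (x x), ∅), 1↦clo(λx. (x x), ∅), 2↦clo(λx. (x x), ∅), 3↦clo(λx. (x x), ∅), 4↦clo(λx. (x x), ∅)}, K=[fun]>
[18] <C=(x x), E={x↦5}, S={0↦clo(λx. (x x), ∅), 1↦clo(λx. (x x), ∅), 2↦clo(λx. (x x), ∅), 3↦clo(λx. (x x), ∅), 4↦clo(λx. (x x), ∅), 5↦clo(λx. (x x), ∅)}, K=∅>
[19] <C=x, E={x↦5}, S={0↦clo(λx. (x x), ∅), 1↦clo(λx. (x x), ∅), 2↦clo(λx. (x x), ∅), 3↦clo(λx. (x x), ∅), 4↦clo(λx. (x x), ∅), 5↦clo(λx. (x x), ∅)}, K=[arg]>
→ 19 transitions taken and the configuration is still not final: no result within 19 steps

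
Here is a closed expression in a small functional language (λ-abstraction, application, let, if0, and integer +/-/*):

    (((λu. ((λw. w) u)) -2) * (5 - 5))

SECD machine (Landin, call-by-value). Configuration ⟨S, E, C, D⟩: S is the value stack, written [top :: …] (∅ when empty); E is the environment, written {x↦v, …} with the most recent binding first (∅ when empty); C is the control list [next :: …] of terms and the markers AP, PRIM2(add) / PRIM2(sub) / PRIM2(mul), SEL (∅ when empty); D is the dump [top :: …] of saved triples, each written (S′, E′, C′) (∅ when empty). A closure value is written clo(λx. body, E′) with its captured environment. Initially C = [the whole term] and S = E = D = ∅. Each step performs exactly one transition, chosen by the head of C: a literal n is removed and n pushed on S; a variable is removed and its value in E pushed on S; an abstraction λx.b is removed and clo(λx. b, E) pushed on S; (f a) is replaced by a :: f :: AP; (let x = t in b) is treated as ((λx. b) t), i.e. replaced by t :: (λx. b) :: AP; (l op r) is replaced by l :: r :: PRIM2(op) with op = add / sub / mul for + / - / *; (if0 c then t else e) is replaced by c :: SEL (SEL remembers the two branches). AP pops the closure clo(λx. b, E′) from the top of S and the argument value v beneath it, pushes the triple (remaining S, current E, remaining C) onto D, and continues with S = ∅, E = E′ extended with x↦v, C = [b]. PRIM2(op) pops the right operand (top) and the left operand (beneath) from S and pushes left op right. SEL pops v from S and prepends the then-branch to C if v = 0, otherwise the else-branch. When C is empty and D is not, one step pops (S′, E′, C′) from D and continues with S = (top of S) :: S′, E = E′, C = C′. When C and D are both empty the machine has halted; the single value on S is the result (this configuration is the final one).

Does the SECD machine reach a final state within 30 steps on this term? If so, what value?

0. ⟨S=∅; E=∅; C=[(((λu. ((λw. w) u)) -2) * (5 - 5))]; D=∅⟩
1. ⟨S=∅; E=∅; C=[((λu. ((λw. w) u)) -2) :: (5 - 5) :: PRIM2(mul)]; D=∅⟩
2. ⟨S=∅; E=∅; C=[-2 :: (λu. ((λw. w) u)) :: AP :: (5 - 5) :: PRIM2(mul)]; D=∅⟩
3. ⟨S=[-2]; E=∅; C=[(λu. ((λw. w) u)) :: AP :: (5 - 5) :: PRIM2(mul)]; D=∅⟩
4. ⟨S=[clo(λu. ((λw. w) u), ∅) :: -2]; E=∅; C=[AP :: (5 - 5) :: PRIM2(mul)]; D=∅⟩
5. ⟨S=∅; E={u↦-2}; C=[((λw. w) u)]; D=[(∅, ∅, [(5 - 5) :: PRIM2(mul)])]⟩
6. ⟨S=∅; E={u↦-2}; C=[u :: (λw. w) :: AP]; D=[(∅, ∅, [(5 - 5) :: PRIM2(mul)])]⟩
7. ⟨S=[-2]; E={u↦-2}; C=[(λw. w) :: AP]; D=[(∅, ∅, [(5 - 5) :: PRIM2(mul)])]⟩
8. ⟨S=[clo(λw. w, {u↦-2}) :: -2]; E={u↦-2}; C=[AP]; D=[(∅, ∅, [(5 - 5) :: PRIM2(mul)])]⟩
9. ⟨S=∅; E={w↦-2, u↦-2}; C=[w]; D=[(∅, {u↦-2}, ∅) :: (∅, ∅, [(5 - 5) :: PRIM2(mul)])]⟩
10. ⟨S=[-2]; E={w↦-2, u↦-2}; C=∅; D=[(∅, {u↦-2}, ∅) :: (∅, ∅, [(5 - 5) :: PRIM2(mul)])]⟩
11. ⟨S=[-2]; E={u↦-2}; C=∅; D=[(∅, ∅, [(5 - 5) :: PRIM2(mul)])]⟩
12. ⟨S=[-2]; E=∅; C=[(5 - 5) :: PRIM2(mul)]; D=∅⟩
13. ⟨S=[-2]; E=∅; C=[5 :: 5 :: PRIM2(sub) :: PRIM2(mul)]; D=∅⟩
14. ⟨S=[5 :: -2]; E=∅; C=[5 :: PRIM2(sub) :: PRIM2(mul)]; D=∅⟩
15. ⟨S=[5 :: 5 :: -2]; E=∅; C=[PRIM2(sub) :: PRIM2(mul)]; D=∅⟩
16. ⟨S=[0 :: -2]; E=∅; C=[PRIM2(mul)]; D=∅⟩
17. ⟨S=[0]; E=∅; C=∅; D=∅⟩
→ final value 0

Answer: 0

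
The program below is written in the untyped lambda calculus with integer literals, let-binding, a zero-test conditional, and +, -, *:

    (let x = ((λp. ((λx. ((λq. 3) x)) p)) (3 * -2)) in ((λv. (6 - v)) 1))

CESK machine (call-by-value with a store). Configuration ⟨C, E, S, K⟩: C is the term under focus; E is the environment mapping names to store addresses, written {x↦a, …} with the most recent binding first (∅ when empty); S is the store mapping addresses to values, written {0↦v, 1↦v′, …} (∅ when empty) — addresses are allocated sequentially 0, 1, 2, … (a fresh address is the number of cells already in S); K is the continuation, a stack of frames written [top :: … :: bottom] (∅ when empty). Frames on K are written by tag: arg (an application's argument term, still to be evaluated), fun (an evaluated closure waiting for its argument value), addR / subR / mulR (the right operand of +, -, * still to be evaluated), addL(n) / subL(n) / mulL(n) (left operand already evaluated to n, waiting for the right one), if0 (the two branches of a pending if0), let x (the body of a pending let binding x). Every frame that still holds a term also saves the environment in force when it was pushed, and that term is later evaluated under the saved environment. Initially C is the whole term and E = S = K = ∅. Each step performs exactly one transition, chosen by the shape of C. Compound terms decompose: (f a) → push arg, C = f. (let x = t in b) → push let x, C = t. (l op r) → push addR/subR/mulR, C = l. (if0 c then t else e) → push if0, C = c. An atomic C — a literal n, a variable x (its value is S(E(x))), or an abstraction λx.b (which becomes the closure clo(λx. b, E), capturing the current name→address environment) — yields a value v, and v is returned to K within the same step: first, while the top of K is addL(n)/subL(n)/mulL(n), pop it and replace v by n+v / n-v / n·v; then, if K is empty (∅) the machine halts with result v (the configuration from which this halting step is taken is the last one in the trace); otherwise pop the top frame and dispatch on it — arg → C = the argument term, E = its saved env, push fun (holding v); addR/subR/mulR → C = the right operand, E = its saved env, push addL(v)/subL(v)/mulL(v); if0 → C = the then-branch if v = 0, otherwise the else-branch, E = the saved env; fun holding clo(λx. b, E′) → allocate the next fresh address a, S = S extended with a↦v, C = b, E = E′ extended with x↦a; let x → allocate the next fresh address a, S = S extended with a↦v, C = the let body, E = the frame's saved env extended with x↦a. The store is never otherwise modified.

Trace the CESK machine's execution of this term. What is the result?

[0] ⟨C=(let x = ((λp. ((λx. ((λq. 3) x)) p)) (3 * -2)) in ((λv. (6 - v)) 1)); E=∅; S=∅; K=∅⟩
[1] ⟨C=((λp. ((λx. ((λq. 3) x)) p)) (3 * -2)); E=∅; S=∅; K=[let x]⟩
[2] ⟨C=(λp. ((λx. ((λq. 3) x)) p)); E=∅; S=∅; K=[arg :: let x]⟩
[3] ⟨C=(3 * -2); E=∅; S=∅; K=[fun :: let x]⟩
[4] ⟨C=3; E=∅; S=∅; K=[mulR :: fun :: let x]⟩
[5] ⟨C=-2; E=∅; S=∅; K=[mulL(3) :: fun :: let x]⟩
[6] ⟨C=((λx. ((λq. 3) x)) p); E={p↦0}; S={0↦-6}; K=[let x]⟩
[7] ⟨C=(λx. ((λq. 3) x)); E={p↦0}; S={0↦-6}; K=[arg :: let x]⟩
[8] ⟨C=p; E={p↦0}; S={0↦-6}; K=[fun :: let x]⟩
[9] ⟨C=((λq. 3) x); E={x↦1, p↦0}; S={0↦-6, 1↦-6}; K=[let x]⟩
[10] ⟨C=(λq. 3); E={x↦1, p↦0}; S={0↦-6, 1↦-6}; K=[arg :: let x]⟩
[11] ⟨C=x; E={x↦1, p↦0}; S={0↦-6, 1↦-6}; K=[fun :: let x]⟩
[12] ⟨C=3; E={q↦2, x↦1, p↦0}; S={0↦-6, 1↦-6, 2↦-6}; K=[let x]⟩
[13] ⟨C=((λv. (6 - v)) 1); E={x↦3}; S={0↦-6, 1↦-6, 2↦-6, 3↦3}; K=∅⟩
[14] ⟨C=(λv. (6 - v)); E={x↦3}; S={0↦-6, 1↦-6, 2↦-6, 3↦3}; K=[arg]⟩
[15] ⟨C=1; E={x↦3}; S={0↦-6, 1↦-6, 2↦-6, 3↦3}; K=[fun]⟩
[16] ⟨C=(6 - v); E={v↦4, x↦3}; S={0↦-6, 1↦-6, 2↦-6, 3↦3, 4↦1}; K=∅⟩
[17] ⟨C=6; E={v↦4, x↦3}; S={0↦-6, 1↦-6, 2↦-6, 3↦3, 4↦1}; K=[subR]⟩
[18] ⟨C=v; E={v↦4, x↦3}; S={0↦-6, 1↦-6, 2↦-6, 3↦3, 4↦1}; K=[subL(6)]⟩
→ final value 5

Answer: 5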